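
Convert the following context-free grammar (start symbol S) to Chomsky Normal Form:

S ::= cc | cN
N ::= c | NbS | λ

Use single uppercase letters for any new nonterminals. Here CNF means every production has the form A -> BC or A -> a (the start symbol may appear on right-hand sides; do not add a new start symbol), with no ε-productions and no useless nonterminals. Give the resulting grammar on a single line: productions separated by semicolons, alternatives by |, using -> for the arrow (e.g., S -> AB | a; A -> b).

S -> c | BB | BN; A -> b; B -> c; C -> AS; N -> c | AS | NC

Nullable: {N}; after ε-elimination: S -> c | cN | cc; N -> c | bS | NbS.
No unit productions to eliminate.
TERM: introduce A -> b, B -> c and substitute in every rule of length ≥2.
BIN: N -> NAS becomes N -> NC, C -> AS.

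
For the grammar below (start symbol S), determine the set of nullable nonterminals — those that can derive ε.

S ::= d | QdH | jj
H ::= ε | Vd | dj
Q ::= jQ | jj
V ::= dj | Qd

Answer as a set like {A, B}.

Directly nullable (have an ε-rule): {H}.
Not nullable: Q, S, V — each has a terminal in every rule's right-hand side or depends on a non-nullable symbol.

{H}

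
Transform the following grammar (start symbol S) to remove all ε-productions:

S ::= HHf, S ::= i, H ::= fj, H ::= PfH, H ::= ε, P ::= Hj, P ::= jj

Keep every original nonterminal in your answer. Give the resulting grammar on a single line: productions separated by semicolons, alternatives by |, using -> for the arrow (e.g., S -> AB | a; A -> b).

Nullable set: {H}.
S -> HHf: H, H nullable, giving HHf | Hf | f.
Drop H -> ε.
H -> PfH: H nullable, giving Pf | PfH.
P -> Hj: H nullable, giving Hj | j.
Unchanged (no nullable symbols): S -> i; H -> fj; P -> jj.

S -> f | i | Hf | HHf; H -> Pf | fj | PfH; P -> j | Hj | jj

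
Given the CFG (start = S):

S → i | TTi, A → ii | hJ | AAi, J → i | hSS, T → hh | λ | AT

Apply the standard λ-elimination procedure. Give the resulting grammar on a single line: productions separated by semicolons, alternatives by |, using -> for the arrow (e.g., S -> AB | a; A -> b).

S -> i | Ti | TTi; A -> hJ | ii | AAi; J -> i | hSS; T -> A | AT | hh

Nullable set: {T}.
S -> TTi: T, T nullable, giving TTi | Ti | i.
Drop T -> λ.
T -> AT: T nullable, giving A | AT.
Unchanged (no nullable symbols): S -> i; A -> AAi; A -> hJ; A -> ii; J -> hSS; J -> i; T -> hh.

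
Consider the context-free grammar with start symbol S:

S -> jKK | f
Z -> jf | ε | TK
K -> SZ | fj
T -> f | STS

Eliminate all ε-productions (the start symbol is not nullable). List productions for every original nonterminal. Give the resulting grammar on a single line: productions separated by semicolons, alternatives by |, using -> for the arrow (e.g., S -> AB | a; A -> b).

S -> f | jKK; K -> S | SZ | fj; T -> f | STS; Z -> TK | jf

Nullable set: {Z}.
K -> SZ: Z nullable, giving S | SZ.
Drop Z -> ε.
Unchanged (no nullable symbols): S -> f; S -> jKK; K -> fj; T -> STS; T -> f; Z -> TK; Z -> jf.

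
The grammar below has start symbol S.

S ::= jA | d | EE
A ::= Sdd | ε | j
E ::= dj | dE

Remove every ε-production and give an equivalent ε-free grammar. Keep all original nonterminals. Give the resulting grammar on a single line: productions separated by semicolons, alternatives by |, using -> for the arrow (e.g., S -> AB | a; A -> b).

Nullable set: {A}.
S -> jA: A nullable, giving j | jA.
Drop A -> ε.
Unchanged (no nullable symbols): S -> EE; S -> d; A -> Sdd; A -> j; E -> dE; E -> dj.

S -> d | j | EE | jA; A -> j | Sdd; E -> dE | dj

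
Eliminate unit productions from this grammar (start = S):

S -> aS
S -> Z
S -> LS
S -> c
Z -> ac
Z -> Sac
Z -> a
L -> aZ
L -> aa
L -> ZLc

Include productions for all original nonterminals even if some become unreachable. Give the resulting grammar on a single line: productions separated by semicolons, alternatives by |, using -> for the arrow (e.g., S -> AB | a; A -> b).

Unit productions: S->Z.
Unit pairs (A ⇒* B via units): (S,Z).
S: inherits non-unit rules of {S, Z} → LS | Sac | a | aS | ac | c.
L: inherits non-unit rules of {L} → ZLc | aZ | aa.
Z: inherits non-unit rules of {Z} → Sac | a | ac.

S -> a | c | LS | aS | ac | Sac; L -> aZ | aa | ZLc; Z -> a | ac | Sac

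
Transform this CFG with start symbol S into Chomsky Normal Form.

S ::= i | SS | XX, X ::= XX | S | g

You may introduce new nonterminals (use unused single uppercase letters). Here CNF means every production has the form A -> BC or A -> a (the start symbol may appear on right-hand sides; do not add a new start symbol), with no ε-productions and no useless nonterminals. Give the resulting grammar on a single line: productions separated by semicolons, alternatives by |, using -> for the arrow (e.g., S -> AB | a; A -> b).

No ε-productions.
After unit-elimination: S -> i | SS | XX; X -> g | i | SS | XX.

S -> i | SS | XX; X -> g | i | SS | XX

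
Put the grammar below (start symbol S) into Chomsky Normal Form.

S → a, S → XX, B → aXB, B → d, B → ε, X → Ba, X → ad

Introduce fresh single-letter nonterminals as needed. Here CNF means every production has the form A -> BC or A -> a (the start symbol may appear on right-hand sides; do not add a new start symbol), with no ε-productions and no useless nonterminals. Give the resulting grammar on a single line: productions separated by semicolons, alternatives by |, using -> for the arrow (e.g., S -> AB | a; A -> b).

Nullable: {B}; after ε-elimination: S -> a | XX; B -> d | aX | aXB; X -> a | Ba | ad.
No unit productions to eliminate.
TERM: introduce A -> a, C -> d and substitute in every rule of length ≥2.
BIN: B -> AXB becomes B -> AD, D -> XB.

S -> a | XX; A -> a; B -> d | AD | AX; C -> d; D -> XB; X -> a | AC | BA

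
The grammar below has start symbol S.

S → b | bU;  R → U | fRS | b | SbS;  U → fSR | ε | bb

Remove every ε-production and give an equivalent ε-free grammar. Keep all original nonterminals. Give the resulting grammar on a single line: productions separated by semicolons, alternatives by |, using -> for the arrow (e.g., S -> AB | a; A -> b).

Nullable set: {R, U}.
S -> bU: U nullable, giving b | bU.
R -> U: U nullable, giving U.
R -> fRS: R nullable, giving fRS | fS.
Drop U -> ε.
U -> fSR: R nullable, giving fS | fSR.
Unchanged (no nullable symbols): S -> b; R -> SbS; R -> b; U -> bb.

S -> b | bU; R -> U | b | fS | SbS | fRS; U -> bb | fS | fSR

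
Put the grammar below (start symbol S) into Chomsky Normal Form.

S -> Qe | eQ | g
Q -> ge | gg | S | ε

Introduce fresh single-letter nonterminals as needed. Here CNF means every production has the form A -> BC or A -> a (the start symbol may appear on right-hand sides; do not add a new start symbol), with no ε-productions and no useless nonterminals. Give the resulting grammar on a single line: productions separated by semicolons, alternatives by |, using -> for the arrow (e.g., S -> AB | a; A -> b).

S -> e | g | AQ | QA; A -> e; B -> g; Q -> e | g | AQ | BA | BB | QA

Nullable: {Q}; after ε-elimination: S -> e | g | Qe | eQ; Q -> S | ge | gg.
After unit-elimination: S -> e | g | Qe | eQ; Q -> e | g | Qe | eQ | ge | gg.
TERM: introduce A -> e, B -> g and substitute in every rule of length ≥2.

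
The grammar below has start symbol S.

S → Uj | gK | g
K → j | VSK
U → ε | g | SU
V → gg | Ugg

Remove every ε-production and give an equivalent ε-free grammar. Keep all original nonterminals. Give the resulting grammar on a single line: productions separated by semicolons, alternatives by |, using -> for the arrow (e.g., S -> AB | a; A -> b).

S -> g | j | Uj | gK; K -> j | VSK; U -> S | g | SU; V -> gg | Ugg

Nullable set: {U}.
S -> Uj: U nullable, giving Uj | j.
Drop U -> ε.
U -> SU: U nullable, giving S | SU.
V -> Ugg: U nullable, giving Ugg | gg.
Unchanged (no nullable symbols): S -> g; S -> gK; K -> VSK; K -> j; U -> g; V -> gg.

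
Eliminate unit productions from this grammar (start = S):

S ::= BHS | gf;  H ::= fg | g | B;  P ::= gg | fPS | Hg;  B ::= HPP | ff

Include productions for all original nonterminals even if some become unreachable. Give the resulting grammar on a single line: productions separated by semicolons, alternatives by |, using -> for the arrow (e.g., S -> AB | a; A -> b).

S -> gf | BHS; B -> ff | HPP; H -> g | ff | fg | HPP; P -> Hg | gg | fPS

Unit productions: H->B.
Unit pairs (A ⇒* B via units): (H,B).
S: inherits non-unit rules of {S} → BHS | gf.
B: inherits non-unit rules of {B} → HPP | ff.
H: inherits non-unit rules of {B, H} → HPP | ff | fg | g.
P: inherits non-unit rules of {P} → Hg | fPS | gg.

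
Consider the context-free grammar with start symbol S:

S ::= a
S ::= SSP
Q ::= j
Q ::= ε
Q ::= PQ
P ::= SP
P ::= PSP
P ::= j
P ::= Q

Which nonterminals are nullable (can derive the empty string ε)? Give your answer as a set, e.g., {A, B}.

{P, Q}

Directly nullable (have an ε-rule): {Q}.
P is nullable via P -> Q (every symbol on the right is already known nullable).
Not nullable: S — each has a terminal in every rule's right-hand side or depends on a non-nullable symbol.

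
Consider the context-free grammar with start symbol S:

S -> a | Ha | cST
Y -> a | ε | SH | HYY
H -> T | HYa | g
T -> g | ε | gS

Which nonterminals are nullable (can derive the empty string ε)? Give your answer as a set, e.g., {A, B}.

{H, T, Y}

Directly nullable (have an ε-rule): {T, Y}.
H is nullable via H -> T (every symbol on the right is already known nullable).
Not nullable: S — each has a terminal in every rule's right-hand side or depends on a non-nullable symbol.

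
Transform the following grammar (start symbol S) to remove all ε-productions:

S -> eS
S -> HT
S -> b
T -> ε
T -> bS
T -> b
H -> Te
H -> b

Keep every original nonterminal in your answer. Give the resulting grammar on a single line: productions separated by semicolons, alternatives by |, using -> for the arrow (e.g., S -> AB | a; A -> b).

Nullable set: {T}.
S -> HT: T nullable, giving H | HT.
H -> Te: T nullable, giving Te | e.
Drop T -> ε.
Unchanged (no nullable symbols): S -> b; S -> eS; H -> b; T -> b; T -> bS.

S -> H | b | HT | eS; H -> b | e | Te; T -> b | bS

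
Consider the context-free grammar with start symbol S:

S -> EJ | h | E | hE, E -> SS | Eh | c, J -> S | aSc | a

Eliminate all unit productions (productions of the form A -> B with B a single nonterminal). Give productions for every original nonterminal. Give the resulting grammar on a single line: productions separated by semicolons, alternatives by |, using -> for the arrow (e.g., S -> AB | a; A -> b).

S -> c | h | EJ | Eh | SS | hE; E -> c | Eh | SS; J -> a | c | h | EJ | Eh | SS | hE | aSc

Unit productions: J->S, S->E.
Unit pairs (A ⇒* B via units): (J,E), (J,S), (S,E).
S: inherits non-unit rules of {E, S} → EJ | Eh | SS | c | h | hE.
E: inherits non-unit rules of {E} → Eh | SS | c.
J: inherits non-unit rules of {E, J, S} → EJ | Eh | SS | a | aSc | c | h | hE.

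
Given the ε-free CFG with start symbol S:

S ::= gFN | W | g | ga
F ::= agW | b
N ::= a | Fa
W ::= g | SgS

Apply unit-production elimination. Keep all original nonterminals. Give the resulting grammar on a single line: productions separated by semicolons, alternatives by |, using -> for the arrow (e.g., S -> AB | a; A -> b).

Unit productions: S->W.
Unit pairs (A ⇒* B via units): (S,W).
S: inherits non-unit rules of {S, W} → SgS | g | gFN | ga.
F: inherits non-unit rules of {F} → agW | b.
N: inherits non-unit rules of {N} → Fa | a.
W: inherits non-unit rules of {W} → SgS | g.

S -> g | ga | SgS | gFN; F -> b | agW; N -> a | Fa; W -> g | SgS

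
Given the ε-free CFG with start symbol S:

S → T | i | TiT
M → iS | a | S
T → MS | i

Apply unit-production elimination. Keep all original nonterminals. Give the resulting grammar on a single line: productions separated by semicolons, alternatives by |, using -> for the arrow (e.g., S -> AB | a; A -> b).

Unit productions: M->S, S->T.
Unit pairs (A ⇒* B via units): (M,S), (M,T), (S,T).
S: inherits non-unit rules of {S, T} → MS | TiT | i.
M: inherits non-unit rules of {M, S, T} → MS | TiT | a | i | iS.
T: inherits non-unit rules of {T} → MS | i.

S -> i | MS | TiT; M -> a | i | MS | iS | TiT; T -> i | MS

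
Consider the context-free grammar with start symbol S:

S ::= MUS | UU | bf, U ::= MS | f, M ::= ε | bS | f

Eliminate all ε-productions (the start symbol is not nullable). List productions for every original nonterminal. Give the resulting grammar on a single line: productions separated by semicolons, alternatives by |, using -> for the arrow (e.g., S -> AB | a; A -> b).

Nullable set: {M}.
S -> MUS: M nullable, giving MUS | US.
Drop M -> ε.
U -> MS: M nullable, giving MS | S.
Unchanged (no nullable symbols): S -> UU; S -> bf; M -> bS; M -> f; U -> f.

S -> US | UU | bf | MUS; M -> f | bS; U -> S | f | MS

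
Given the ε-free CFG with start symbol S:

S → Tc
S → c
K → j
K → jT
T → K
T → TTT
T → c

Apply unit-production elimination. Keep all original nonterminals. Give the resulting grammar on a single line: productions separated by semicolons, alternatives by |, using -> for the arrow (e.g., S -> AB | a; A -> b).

S -> c | Tc; K -> j | jT; T -> c | j | jT | TTT

Unit productions: T->K.
Unit pairs (A ⇒* B via units): (T,K).
S: inherits non-unit rules of {S} → Tc | c.
K: inherits non-unit rules of {K} → j | jT.
T: inherits non-unit rules of {K, T} → TTT | c | j | jT.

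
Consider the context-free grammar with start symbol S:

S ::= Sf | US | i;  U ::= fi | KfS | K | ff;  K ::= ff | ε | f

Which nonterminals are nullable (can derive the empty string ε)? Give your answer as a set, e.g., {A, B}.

{K, U}

Directly nullable (have an ε-rule): {K}.
U is nullable via U -> K (every symbol on the right is already known nullable).
Not nullable: S — each has a terminal in every rule's right-hand side or depends on a non-nullable symbol.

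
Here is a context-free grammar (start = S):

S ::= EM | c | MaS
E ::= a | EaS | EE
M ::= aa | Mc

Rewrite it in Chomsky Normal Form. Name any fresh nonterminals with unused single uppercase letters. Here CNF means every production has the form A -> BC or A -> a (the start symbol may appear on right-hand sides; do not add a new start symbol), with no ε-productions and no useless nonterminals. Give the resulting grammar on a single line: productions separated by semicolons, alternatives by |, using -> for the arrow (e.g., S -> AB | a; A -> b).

S -> c | EM | MD; A -> a; B -> c; C -> AS; D -> AS; E -> a | EC | EE; M -> AA | MB

No ε-productions.
No unit productions to eliminate.
TERM: introduce A -> a, B -> c and substitute in every rule of length ≥2.
BIN: E -> EAS becomes E -> EC, C -> AS; S -> MAS becomes S -> MD, D -> AS.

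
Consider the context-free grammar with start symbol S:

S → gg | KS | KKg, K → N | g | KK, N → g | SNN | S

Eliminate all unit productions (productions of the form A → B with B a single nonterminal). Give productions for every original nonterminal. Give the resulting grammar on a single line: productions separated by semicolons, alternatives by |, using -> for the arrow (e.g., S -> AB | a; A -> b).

Unit productions: K->N, N->S.
Unit pairs (A ⇒* B via units): (K,N), (K,S), (N,S).
S: inherits non-unit rules of {S} → KKg | KS | gg.
K: inherits non-unit rules of {K, N, S} → KK | KKg | KS | SNN | g | gg.
N: inherits non-unit rules of {N, S} → KKg | KS | SNN | g | gg.

S -> KS | gg | KKg; K -> g | KK | KS | gg | KKg | SNN; N -> g | KS | gg | KKg | SNN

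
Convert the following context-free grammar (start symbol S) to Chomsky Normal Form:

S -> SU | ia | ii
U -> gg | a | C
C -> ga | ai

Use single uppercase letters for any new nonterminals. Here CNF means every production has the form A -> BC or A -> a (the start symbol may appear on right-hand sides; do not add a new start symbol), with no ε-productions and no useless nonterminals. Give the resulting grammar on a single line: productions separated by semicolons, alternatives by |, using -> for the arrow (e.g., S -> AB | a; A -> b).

S -> BA | BB | SU; A -> a; B -> i; D -> g; U -> a | AB | DA | DD

No ε-productions.
After unit-elimination: S -> SU | ia | ii; C -> ai | ga; U -> a | ai | ga | gg.
TERM: introduce A -> a, D -> g, B -> i and substitute in every rule of length ≥2.
Drop unreachable/unproductive: C.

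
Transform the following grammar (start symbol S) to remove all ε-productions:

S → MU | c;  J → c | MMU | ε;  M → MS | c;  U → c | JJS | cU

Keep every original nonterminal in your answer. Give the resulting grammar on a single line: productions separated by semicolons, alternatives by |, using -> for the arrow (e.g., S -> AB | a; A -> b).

S -> c | MU; J -> c | MMU; M -> c | MS; U -> S | c | JS | cU | JJS

Nullable set: {J}.
Drop J -> ε.
U -> JJS: J, J nullable, giving JJS | JS | S.
Unchanged (no nullable symbols): S -> MU; S -> c; J -> MMU; J -> c; M -> MS; M -> c; U -> c; U -> cU.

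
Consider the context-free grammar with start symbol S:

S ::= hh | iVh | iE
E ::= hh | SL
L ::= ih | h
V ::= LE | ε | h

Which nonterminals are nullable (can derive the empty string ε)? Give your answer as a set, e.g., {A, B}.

{V}

Directly nullable (have an ε-rule): {V}.
Not nullable: E, L, S — each has a terminal in every rule's right-hand side or depends on a non-nullable symbol.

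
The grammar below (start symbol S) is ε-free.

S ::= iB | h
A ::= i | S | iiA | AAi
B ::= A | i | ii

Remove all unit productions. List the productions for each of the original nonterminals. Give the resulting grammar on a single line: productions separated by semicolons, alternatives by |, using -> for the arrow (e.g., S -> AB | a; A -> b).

Unit productions: A->S, B->A.
Unit pairs (A ⇒* B via units): (A,S), (B,A), (B,S).
S: inherits non-unit rules of {S} → h | iB.
A: inherits non-unit rules of {A, S} → AAi | h | i | iB | iiA.
B: inherits non-unit rules of {A, B, S} → AAi | h | i | iB | ii | iiA.

S -> h | iB; A -> h | i | iB | AAi | iiA; B -> h | i | iB | ii | AAi | iiA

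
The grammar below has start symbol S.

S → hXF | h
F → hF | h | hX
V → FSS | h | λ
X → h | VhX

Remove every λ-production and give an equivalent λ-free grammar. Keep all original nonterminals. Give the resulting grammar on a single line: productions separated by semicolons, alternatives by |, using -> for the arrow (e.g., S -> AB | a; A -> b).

S -> h | hXF; F -> h | hF | hX; V -> h | FSS; X -> h | hX | VhX

Nullable set: {V}.
Drop V -> λ.
X -> VhX: V nullable, giving VhX | hX.
Unchanged (no nullable symbols): S -> h; S -> hXF; F -> h; F -> hF; F -> hX; V -> FSS; V -> h; X -> h.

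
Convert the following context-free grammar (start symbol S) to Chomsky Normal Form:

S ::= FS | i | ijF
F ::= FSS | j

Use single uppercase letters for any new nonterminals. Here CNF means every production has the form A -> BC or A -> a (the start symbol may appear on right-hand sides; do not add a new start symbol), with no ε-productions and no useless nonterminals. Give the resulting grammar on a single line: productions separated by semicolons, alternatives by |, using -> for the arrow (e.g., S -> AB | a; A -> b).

No ε-productions.
No unit productions to eliminate.
TERM: introduce A -> i, B -> j and substitute in every rule of length ≥2.
BIN: F -> FSS becomes F -> FC, C -> SS; S -> ABF becomes S -> AD, D -> BF.

S -> i | AD | FS; A -> i; B -> j; C -> SS; D -> BF; F -> j | FC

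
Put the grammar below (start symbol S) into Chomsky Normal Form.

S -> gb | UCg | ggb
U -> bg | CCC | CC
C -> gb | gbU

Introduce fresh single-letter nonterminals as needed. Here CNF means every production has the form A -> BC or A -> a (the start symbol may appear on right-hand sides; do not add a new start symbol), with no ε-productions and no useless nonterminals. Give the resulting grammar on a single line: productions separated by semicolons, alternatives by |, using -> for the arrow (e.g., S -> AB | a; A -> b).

S -> AB | AE | UF; A -> g; B -> b; C -> AB | AD; D -> BU; E -> AB; F -> CA; G -> CC; U -> BA | CC | CG

No ε-productions.
No unit productions to eliminate.
TERM: introduce B -> b, A -> g and substitute in every rule of length ≥2.
BIN: C -> ABU becomes C -> AD, D -> BU; S -> AAB becomes S -> AE, E -> AB; S -> UCA becomes S -> UF, F -> CA; U -> CCC becomes U -> CG, G -> CC.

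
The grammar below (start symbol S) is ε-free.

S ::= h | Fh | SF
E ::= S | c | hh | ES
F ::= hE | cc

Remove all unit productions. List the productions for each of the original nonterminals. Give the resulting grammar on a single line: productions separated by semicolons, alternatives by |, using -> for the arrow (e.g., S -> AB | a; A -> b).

Unit productions: E->S.
Unit pairs (A ⇒* B via units): (E,S).
S: inherits non-unit rules of {S} → Fh | SF | h.
E: inherits non-unit rules of {E, S} → ES | Fh | SF | c | h | hh.
F: inherits non-unit rules of {F} → cc | hE.

S -> h | Fh | SF; E -> c | h | ES | Fh | SF | hh; F -> cc | hE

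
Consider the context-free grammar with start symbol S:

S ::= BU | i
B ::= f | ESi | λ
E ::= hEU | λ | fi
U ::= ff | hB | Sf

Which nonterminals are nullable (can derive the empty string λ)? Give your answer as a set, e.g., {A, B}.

{B, E}

Directly nullable (have an ε-rule): {B, E}.
Not nullable: S, U — each has a terminal in every rule's right-hand side or depends on a non-nullable symbol.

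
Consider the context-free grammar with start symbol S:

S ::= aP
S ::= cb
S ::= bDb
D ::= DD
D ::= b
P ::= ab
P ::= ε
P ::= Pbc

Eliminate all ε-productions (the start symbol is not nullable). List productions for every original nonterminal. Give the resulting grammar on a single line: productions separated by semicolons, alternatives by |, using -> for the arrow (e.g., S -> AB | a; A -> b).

S -> a | aP | cb | bDb; D -> b | DD; P -> ab | bc | Pbc

Nullable set: {P}.
S -> aP: P nullable, giving a | aP.
Drop P -> ε.
P -> Pbc: P nullable, giving Pbc | bc.
Unchanged (no nullable symbols): S -> bDb; S -> cb; D -> DD; D -> b; P -> ab.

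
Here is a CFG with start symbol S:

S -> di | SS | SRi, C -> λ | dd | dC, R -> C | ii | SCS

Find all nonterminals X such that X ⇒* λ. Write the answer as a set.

Directly nullable (have an ε-rule): {C}.
R is nullable via R -> C (every symbol on the right is already known nullable).
Not nullable: S — each has a terminal in every rule's right-hand side or depends on a non-nullable symbol.

{C, R}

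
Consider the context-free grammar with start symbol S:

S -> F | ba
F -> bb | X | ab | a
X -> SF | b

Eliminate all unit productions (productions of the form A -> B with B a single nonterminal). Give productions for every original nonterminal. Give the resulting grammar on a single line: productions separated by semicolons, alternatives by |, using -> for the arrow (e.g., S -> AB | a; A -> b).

S -> a | b | SF | ab | ba | bb; F -> a | b | SF | ab | bb; X -> b | SF

Unit productions: F->X, S->F.
Unit pairs (A ⇒* B via units): (F,X), (S,F), (S,X).
S: inherits non-unit rules of {F, S, X} → SF | a | ab | b | ba | bb.
F: inherits non-unit rules of {F, X} → SF | a | ab | b | bb.
X: inherits non-unit rules of {X} → SF | b.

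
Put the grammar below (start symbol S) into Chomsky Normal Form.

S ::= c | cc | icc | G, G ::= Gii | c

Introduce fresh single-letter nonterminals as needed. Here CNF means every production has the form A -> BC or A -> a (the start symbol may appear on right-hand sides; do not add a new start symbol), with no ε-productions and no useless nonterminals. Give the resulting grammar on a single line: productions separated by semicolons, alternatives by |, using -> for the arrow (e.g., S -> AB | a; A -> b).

No ε-productions.
After unit-elimination: S -> c | cc | Gii | icc; G -> c | Gii.
TERM: introduce B -> c, A -> i and substitute in every rule of length ≥2.
BIN: G -> GAA becomes G -> GC, C -> AA; S -> ABB becomes S -> AD, D -> BB; S -> GAA becomes S -> GE, E -> AA.

S -> c | AD | BB | GE; A -> i; B -> c; C -> AA; D -> BB; E -> AA; G -> c | GC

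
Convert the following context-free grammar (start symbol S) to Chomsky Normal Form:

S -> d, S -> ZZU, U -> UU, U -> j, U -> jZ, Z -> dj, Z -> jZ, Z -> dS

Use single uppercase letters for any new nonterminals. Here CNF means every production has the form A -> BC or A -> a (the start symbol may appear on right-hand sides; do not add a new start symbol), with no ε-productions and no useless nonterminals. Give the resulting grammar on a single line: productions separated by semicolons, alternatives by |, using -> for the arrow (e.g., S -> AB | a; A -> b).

No ε-productions.
No unit productions to eliminate.
TERM: introduce B -> d, A -> j and substitute in every rule of length ≥2.
BIN: S -> ZZU becomes S -> ZC, C -> ZU.

S -> d | ZC; A -> j; B -> d; C -> ZU; U -> j | AZ | UU; Z -> AZ | BA | BS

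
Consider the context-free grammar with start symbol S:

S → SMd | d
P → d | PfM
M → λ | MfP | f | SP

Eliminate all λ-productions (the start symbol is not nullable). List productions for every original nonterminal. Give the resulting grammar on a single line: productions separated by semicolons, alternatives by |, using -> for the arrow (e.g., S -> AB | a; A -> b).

Nullable set: {M}.
S -> SMd: M nullable, giving SMd | Sd.
Drop M -> λ.
M -> MfP: M nullable, giving MfP | fP.
P -> PfM: M nullable, giving Pf | PfM.
Unchanged (no nullable symbols): S -> d; M -> SP; M -> f; P -> d.

S -> d | Sd | SMd; M -> f | SP | fP | MfP; P -> d | Pf | PfM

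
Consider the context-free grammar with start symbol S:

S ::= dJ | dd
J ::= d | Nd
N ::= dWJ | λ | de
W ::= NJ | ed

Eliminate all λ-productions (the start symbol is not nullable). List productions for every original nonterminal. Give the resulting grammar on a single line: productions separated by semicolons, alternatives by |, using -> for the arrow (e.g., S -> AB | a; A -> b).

Nullable set: {N}.
J -> Nd: N nullable, giving Nd | d.
Drop N -> λ.
W -> NJ: N nullable, giving J | NJ.
Unchanged (no nullable symbols): S -> dJ; S -> dd; J -> d; N -> dWJ; N -> de; W -> ed.

S -> dJ | dd; J -> d | Nd; N -> de | dWJ; W -> J | NJ | ed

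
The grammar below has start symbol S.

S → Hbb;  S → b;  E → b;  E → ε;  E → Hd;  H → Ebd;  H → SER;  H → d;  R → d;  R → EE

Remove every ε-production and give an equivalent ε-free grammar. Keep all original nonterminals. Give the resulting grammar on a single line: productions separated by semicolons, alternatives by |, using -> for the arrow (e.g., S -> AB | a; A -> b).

Nullable set: {E, R}.
Drop E -> ε.
H -> Ebd: E nullable, giving Ebd | bd.
H -> SER: E, R nullable, giving S | SE | SER | SR.
R -> EE: E, E nullable, giving E | EE.
Unchanged (no nullable symbols): S -> Hbb; S -> b; E -> Hd; E -> b; H -> d; R -> d.

S -> b | Hbb; E -> b | Hd; H -> S | d | SE | SR | bd | Ebd | SER; R -> E | d | EE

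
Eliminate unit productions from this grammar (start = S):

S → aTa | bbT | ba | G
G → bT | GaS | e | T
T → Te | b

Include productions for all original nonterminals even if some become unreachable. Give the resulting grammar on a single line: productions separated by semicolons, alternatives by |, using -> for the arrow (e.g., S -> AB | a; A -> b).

S -> b | e | Te | bT | ba | GaS | aTa | bbT; G -> b | e | Te | bT | GaS; T -> b | Te

Unit productions: G->T, S->G.
Unit pairs (A ⇒* B via units): (G,T), (S,G), (S,T).
S: inherits non-unit rules of {G, S, T} → GaS | Te | aTa | b | bT | ba | bbT | e.
G: inherits non-unit rules of {G, T} → GaS | Te | b | bT | e.
T: inherits non-unit rules of {T} → Te | b.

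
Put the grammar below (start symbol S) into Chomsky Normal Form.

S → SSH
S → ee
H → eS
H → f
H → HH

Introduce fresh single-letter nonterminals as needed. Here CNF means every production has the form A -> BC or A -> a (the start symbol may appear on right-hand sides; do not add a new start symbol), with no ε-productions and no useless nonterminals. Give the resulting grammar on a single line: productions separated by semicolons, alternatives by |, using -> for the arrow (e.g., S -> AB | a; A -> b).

No ε-productions.
No unit productions to eliminate.
TERM: introduce A -> e and substitute in every rule of length ≥2.
BIN: S -> SSH becomes S -> SB, B -> SH.

S -> AA | SB; A -> e; B -> SH; H -> f | AS | HH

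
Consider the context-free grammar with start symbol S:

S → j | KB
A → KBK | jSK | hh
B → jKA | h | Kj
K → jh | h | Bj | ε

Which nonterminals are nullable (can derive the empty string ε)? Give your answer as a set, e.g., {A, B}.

Directly nullable (have an ε-rule): {K}.
Not nullable: A, B, S — each has a terminal in every rule's right-hand side or depends on a non-nullable symbol.

{K}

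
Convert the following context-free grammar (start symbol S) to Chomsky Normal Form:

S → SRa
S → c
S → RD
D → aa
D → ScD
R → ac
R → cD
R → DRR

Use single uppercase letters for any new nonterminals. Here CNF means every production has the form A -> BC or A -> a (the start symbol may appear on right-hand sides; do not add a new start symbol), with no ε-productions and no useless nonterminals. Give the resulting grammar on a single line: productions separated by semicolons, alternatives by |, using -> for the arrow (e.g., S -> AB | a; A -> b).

No ε-productions.
No unit productions to eliminate.
TERM: introduce B -> a, A -> c and substitute in every rule of length ≥2.
BIN: D -> SAD becomes D -> SC, C -> AD; R -> DRR becomes R -> DE, E -> RR; S -> SRB becomes S -> SF, F -> RB.

S -> c | RD | SF; A -> c; B -> a; C -> AD; D -> BB | SC; E -> RR; F -> RB; R -> AD | BA | DE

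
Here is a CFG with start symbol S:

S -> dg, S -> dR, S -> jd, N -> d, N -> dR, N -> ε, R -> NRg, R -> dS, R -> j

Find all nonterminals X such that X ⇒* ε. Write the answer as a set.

Directly nullable (have an ε-rule): {N}.
Not nullable: R, S — each has a terminal in every rule's right-hand side or depends on a non-nullable symbol.

{N}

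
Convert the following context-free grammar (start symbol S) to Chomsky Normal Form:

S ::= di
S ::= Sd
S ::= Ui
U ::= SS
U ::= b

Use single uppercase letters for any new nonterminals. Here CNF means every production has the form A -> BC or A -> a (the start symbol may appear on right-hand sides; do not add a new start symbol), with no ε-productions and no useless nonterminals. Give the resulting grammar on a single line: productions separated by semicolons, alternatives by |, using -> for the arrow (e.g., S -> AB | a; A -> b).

S -> AB | SA | UB; A -> d; B -> i; U -> b | SS

No ε-productions.
No unit productions to eliminate.
TERM: introduce A -> d, B -> i and substitute in every rule of length ≥2.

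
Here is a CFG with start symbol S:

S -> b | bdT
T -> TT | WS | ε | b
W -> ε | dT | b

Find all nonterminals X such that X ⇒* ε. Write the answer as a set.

Directly nullable (have an ε-rule): {T, W}.
Not nullable: S — each has a terminal in every rule's right-hand side or depends on a non-nullable symbol.

{T, W}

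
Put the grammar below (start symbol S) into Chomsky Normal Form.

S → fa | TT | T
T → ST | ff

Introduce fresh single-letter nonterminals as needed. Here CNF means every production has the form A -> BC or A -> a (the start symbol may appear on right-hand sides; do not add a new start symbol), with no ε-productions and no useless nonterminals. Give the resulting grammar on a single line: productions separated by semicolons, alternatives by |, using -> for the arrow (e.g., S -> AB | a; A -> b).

S -> AA | AB | ST | TT; A -> f; B -> a; T -> AA | ST

No ε-productions.
After unit-elimination: S -> ST | TT | fa | ff; T -> ST | ff.
TERM: introduce B -> a, A -> f and substitute in every rule of length ≥2.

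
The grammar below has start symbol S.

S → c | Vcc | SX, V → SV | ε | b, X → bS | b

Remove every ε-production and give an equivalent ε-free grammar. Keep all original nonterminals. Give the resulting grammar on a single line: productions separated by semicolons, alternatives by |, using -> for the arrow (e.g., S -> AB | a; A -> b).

Nullable set: {V}.
S -> Vcc: V nullable, giving Vcc | cc.
Drop V -> ε.
V -> SV: V nullable, giving S | SV.
Unchanged (no nullable symbols): S -> SX; S -> c; V -> b; X -> b; X -> bS.

S -> c | SX | cc | Vcc; V -> S | b | SV; X -> b | bS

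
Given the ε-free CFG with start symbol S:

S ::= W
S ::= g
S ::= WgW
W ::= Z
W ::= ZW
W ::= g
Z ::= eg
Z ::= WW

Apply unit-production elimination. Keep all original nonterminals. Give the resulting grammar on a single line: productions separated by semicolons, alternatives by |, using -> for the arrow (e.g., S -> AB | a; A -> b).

S -> g | WW | ZW | eg | WgW; W -> g | WW | ZW | eg; Z -> WW | eg

Unit productions: S->W, W->Z.
Unit pairs (A ⇒* B via units): (S,W), (S,Z), (W,Z).
S: inherits non-unit rules of {S, W, Z} → WW | WgW | ZW | eg | g.
W: inherits non-unit rules of {W, Z} → WW | ZW | eg | g.
Z: inherits non-unit rules of {Z} → WW | eg.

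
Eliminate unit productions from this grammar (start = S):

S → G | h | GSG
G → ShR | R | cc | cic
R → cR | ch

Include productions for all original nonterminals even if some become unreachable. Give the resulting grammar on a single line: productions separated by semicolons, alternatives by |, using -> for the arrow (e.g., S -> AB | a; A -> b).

S -> h | cR | cc | ch | GSG | ShR | cic; G -> cR | cc | ch | ShR | cic; R -> cR | ch

Unit productions: G->R, S->G.
Unit pairs (A ⇒* B via units): (G,R), (S,G), (S,R).
S: inherits non-unit rules of {G, R, S} → GSG | ShR | cR | cc | ch | cic | h.
G: inherits non-unit rules of {G, R} → ShR | cR | cc | ch | cic.
R: inherits non-unit rules of {R} → cR | ch.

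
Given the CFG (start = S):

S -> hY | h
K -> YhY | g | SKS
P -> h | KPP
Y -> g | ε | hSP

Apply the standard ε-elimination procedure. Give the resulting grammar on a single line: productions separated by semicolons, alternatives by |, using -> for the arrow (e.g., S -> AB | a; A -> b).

S -> h | hY; K -> g | h | Yh | hY | SKS | YhY; P -> h | KPP; Y -> g | hSP

Nullable set: {Y}.
S -> hY: Y nullable, giving h | hY.
K -> YhY: Y, Y nullable, giving Yh | YhY | h | hY.
Drop Y -> ε.
Unchanged (no nullable symbols): S -> h; K -> SKS; K -> g; P -> KPP; P -> h; Y -> g; Y -> hSP.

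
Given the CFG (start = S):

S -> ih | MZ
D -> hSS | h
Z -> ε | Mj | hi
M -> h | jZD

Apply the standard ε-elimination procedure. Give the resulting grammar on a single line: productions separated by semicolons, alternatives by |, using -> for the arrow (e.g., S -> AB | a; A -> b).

Nullable set: {Z}.
S -> MZ: Z nullable, giving M | MZ.
M -> jZD: Z nullable, giving jD | jZD.
Drop Z -> ε.
Unchanged (no nullable symbols): S -> ih; D -> h; D -> hSS; M -> h; Z -> Mj; Z -> hi.

S -> M | MZ | ih; D -> h | hSS; M -> h | jD | jZD; Z -> Mj | hi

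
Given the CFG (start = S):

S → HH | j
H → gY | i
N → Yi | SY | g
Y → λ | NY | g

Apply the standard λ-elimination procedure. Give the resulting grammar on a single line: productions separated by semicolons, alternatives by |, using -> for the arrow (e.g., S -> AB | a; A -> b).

S -> j | HH; H -> g | i | gY; N -> S | g | i | SY | Yi; Y -> N | g | NY

Nullable set: {Y}.
H -> gY: Y nullable, giving g | gY.
N -> SY: Y nullable, giving S | SY.
N -> Yi: Y nullable, giving Yi | i.
Drop Y -> λ.
Y -> NY: Y nullable, giving N | NY.
Unchanged (no nullable symbols): S -> HH; S -> j; H -> i; N -> g; Y -> g.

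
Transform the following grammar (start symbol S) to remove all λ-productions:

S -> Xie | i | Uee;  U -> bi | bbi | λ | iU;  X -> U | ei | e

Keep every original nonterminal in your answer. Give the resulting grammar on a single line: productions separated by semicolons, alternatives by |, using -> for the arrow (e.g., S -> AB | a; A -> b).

S -> i | ee | ie | Uee | Xie; U -> i | bi | iU | bbi; X -> U | e | ei

Nullable set: {U, X}.
S -> Uee: U nullable, giving Uee | ee.
S -> Xie: X nullable, giving Xie | ie.
Drop U -> λ.
U -> iU: U nullable, giving i | iU.
X -> U: U nullable, giving U.
Unchanged (no nullable symbols): S -> i; U -> bbi; U -> bi; X -> e; X -> ei.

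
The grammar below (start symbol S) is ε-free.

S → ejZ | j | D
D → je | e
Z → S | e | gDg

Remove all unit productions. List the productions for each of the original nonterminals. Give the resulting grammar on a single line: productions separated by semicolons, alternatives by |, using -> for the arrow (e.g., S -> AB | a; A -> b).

S -> e | j | je | ejZ; D -> e | je; Z -> e | j | je | ejZ | gDg

Unit productions: S->D, Z->S.
Unit pairs (A ⇒* B via units): (S,D), (Z,D), (Z,S).
S: inherits non-unit rules of {D, S} → e | ejZ | j | je.
D: inherits non-unit rules of {D} → e | je.
Z: inherits non-unit rules of {D, S, Z} → e | ejZ | gDg | j | je.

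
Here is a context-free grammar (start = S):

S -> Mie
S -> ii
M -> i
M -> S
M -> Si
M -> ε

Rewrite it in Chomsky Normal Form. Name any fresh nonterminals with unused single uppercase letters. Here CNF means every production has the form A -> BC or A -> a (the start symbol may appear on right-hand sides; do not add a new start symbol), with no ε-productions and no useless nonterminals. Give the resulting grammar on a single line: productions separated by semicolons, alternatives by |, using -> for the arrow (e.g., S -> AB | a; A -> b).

S -> AA | AB | MD; A -> i; B -> e; C -> AB; D -> AB; M -> i | AA | AB | MC | SA

Nullable: {M}; after ε-elimination: S -> ie | ii | Mie; M -> S | i | Si.
After unit-elimination: S -> ie | ii | Mie; M -> i | Si | ie | ii | Mie.
TERM: introduce B -> e, A -> i and substitute in every rule of length ≥2.
BIN: M -> MAB becomes M -> MC, C -> AB; S -> MAB becomes S -> MD, D -> AB.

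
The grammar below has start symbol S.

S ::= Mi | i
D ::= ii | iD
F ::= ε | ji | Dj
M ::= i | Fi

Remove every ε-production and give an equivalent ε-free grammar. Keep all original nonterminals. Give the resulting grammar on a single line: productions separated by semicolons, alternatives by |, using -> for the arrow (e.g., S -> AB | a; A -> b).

Nullable set: {F}.
Drop F -> ε.
M -> Fi: F nullable, giving Fi | i.
Unchanged (no nullable symbols): S -> Mi; S -> i; D -> iD; D -> ii; F -> Dj; F -> ji; M -> i.

S -> i | Mi; D -> iD | ii; F -> Dj | ji; M -> i | Fi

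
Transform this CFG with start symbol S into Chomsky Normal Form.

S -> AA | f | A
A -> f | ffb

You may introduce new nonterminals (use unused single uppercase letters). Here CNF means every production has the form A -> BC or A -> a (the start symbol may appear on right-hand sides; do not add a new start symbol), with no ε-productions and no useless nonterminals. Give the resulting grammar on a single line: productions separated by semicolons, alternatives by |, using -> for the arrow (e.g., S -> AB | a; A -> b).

No ε-productions.
After unit-elimination: S -> f | AA | ffb; A -> f | ffb.
TERM: introduce C -> b, B -> f and substitute in every rule of length ≥2.
BIN: A -> BBC becomes A -> BD, D -> BC; S -> BBC becomes S -> BE, E -> BC.

S -> f | AA | BE; A -> f | BD; B -> f; C -> b; D -> BC; E -> BC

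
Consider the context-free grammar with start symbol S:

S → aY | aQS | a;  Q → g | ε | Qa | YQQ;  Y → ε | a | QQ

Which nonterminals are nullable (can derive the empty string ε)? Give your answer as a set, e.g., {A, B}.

{Q, Y}

Directly nullable (have an ε-rule): {Q, Y}.
Not nullable: S — each has a terminal in every rule's right-hand side or depends on a non-nullable symbol.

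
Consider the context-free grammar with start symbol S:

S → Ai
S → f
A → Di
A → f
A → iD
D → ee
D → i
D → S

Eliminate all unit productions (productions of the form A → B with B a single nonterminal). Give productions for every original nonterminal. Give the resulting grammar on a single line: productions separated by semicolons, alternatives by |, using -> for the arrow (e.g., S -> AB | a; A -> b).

S -> f | Ai; A -> f | Di | iD; D -> f | i | Ai | ee

Unit productions: D->S.
Unit pairs (A ⇒* B via units): (D,S).
S: inherits non-unit rules of {S} → Ai | f.
A: inherits non-unit rules of {A} → Di | f | iD.
D: inherits non-unit rules of {D, S} → Ai | ee | f | i.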